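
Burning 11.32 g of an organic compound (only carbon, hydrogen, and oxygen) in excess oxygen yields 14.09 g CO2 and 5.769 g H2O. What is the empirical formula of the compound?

C3H6O4

mol C = 14.09 / 44.01 = 0.3202; mass C = 0.3202 × 12.01 = 3.845 g
mol H = 2 × (5.769 / 18.02) = 0.6403; mass H = 0.6403 × 1.008 = 0.6454 g
mass O = 11.32 − (4.490) = 6.830 g → mol O = 0.4268
Ratios (÷ 0.3202): C 1.000, H 2.000, O 1.333
Scaling by 3: C 3.00, H 6.00, O 4.00 → C3H6O4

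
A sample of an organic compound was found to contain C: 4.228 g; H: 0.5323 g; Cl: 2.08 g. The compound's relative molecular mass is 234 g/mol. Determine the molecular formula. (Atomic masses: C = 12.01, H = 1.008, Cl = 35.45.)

C: 4.228 g ÷ 12.01 g/mol = 0.352 mol
H: 0.5323 g ÷ 1.008 g/mol = 0.5281 mol
Cl: 2.08 g ÷ 35.45 g/mol = 0.05867 mol
Ratios (÷ 0.05867): C 6.000, H 9.000, Cl 1.000
Ratio ≈ 6:9:1, so the empirical formula is C6H9Cl
Empirical-formula mass = 116.58 g/mol
n = 234 / 116.58 = 2.01 ≈ 2
Molecular formula = (C6H9Cl)×2 = C12H18Cl2

C12H18Cl2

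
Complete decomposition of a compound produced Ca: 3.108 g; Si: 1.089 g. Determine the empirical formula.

n(Ca) = 3.108/40.08 = 0.07754, n(Si) = 1.089/28.09 = 0.03877
Ratios (÷ 0.03877): Ca 2.000, Si 1.000
Ratio ≈ 2:1, so the empirical formula is Ca2Si

Ca2Si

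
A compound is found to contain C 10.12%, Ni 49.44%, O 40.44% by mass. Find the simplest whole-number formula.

Assume 100 g: 10.12 g C, 49.44 g Ni, 40.44 g O.
C: 10.12 g ÷ 12.01 g/mol = 0.8426 mol
Ni: 49.44 g ÷ 58.69 g/mol = 0.8424 mol
O: 40.44 g ÷ 16.00 g/mol = 2.527 mol
Ratios (÷ 0.8424): C 1.000, Ni 1.000, O 3.000
Ratio ≈ 1:1:3, so the empirical formula is CNiO3

CNiO3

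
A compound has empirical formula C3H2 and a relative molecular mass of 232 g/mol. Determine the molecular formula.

Empirical-formula mass = 38.05 g/mol
n = 232 / 38.05 = 6.10 ≈ 6
Molecular formula = (C3H2)6 = C18H12

C18H12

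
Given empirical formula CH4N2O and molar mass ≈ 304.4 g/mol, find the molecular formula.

Empirical-formula mass = 60.06 g/mol
n = 304.4 / 60.06 = 5.07 ≈ 5
Molecular formula = (CH4N2O)5 = C5H20N10O5

C5H20N10O5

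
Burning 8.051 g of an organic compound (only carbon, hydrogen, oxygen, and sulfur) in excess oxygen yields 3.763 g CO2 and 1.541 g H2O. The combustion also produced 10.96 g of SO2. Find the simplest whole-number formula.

CH2OS2

mol C = 3.763 / 44.01 = 0.08550; mass C = 0.08550 × 12.01 = 1.027 g
mol H = 2 × (1.541 / 18.02) = 0.1710; mass H = 0.1710 × 1.008 = 0.1724 g
mol S = 10.96 / 64.07 = 0.1711; mass S = 5.486 g
mass O = 8.051 − (6.685) = 1.366 g → mol O = 0.08536
Ratios (÷ 0.08536): C 1.002, H 2.004, O 1.000, S 2.004
Ratio ≈ 1:2:1:2, so the empirical formula is CH2OS2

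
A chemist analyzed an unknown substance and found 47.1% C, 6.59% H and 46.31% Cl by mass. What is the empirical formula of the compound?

C3H5Cl

Assume 100 g: 47.1 g C, 6.59 g H, 46.31 g Cl.
n(C) = 47.1/12.01 = 3.922, n(H) = 6.59/1.008 = 6.538, n(Cl) = 46.31/35.45 = 1.306
Divide by the smallest (1.306 mol Cl): C 3.002, H 5.005, Cl 1.000
Ratio ≈ 3:5:1, so the empirical formula is C3H5Cl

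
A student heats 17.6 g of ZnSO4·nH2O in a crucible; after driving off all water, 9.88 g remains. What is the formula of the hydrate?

ZnSO4·7H2O

Mass of water lost = 17.6 − 9.88 = 7.72 g → 7.72 / 18.02 = 0.4284 mol H2O
Molar mass of ZnSO4 = 161.45 g/mol → mol ZnSO4 = 9.88 / 161.45 = 0.0612
n = 0.4284 / 0.0612 = 7.00 ≈ 7 → ZnSO4·7H2O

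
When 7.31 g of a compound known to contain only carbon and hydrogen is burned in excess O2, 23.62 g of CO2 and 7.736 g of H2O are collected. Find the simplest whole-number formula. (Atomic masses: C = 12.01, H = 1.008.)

C5H8

mol C = 23.62 / 44.01 = 0.5367; mass C = 0.5367 × 12.01 = 6.446 g
mol H = 2 × (7.736 / 18.02) = 0.8586; mass H = 0.8586 × 1.008 = 0.8655 g
Divide by the smallest (0.5367 mol C): C 1.000, H 1.600
Scaling by 5: C 5.00, H 8.00 → C5H8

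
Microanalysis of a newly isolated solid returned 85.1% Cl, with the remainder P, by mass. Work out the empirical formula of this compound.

Assume 100 g: 85.1 g Cl, 14.9 g P.
Cl: 85.1 g ÷ 35.45 g/mol = 2.401 mol
P: 14.9 g ÷ 30.97 g/mol = 0.4811 mol
Divide by the smallest (0.4811 mol P): Cl 4.990, P 1.000
Ratio ≈ 5:1, so the empirical formula is Cl5P

Cl5P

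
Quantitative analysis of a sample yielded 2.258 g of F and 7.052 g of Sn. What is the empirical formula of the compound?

F: 2.258 g ÷ 19.00 g/mol = 0.1188 mol
Sn: 7.052 g ÷ 118.71 g/mol = 0.05941 mol
Ratios (÷ 0.05941): F 2.001, Sn 1.000
≈ 2:1 → F2Sn

F2Sn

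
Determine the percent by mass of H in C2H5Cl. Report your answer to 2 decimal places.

Molar mass = 2(12.01) + 5(1.008) + 1(35.45) = 64.510 g/mol
Mass of H per mole = 5 × 1.008 = 5.040 g
% H = 5.040 / 64.510 × 100 = 7.81%

7.81%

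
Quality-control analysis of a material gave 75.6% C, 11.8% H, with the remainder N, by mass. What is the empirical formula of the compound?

C7H13N

Assume 100 g: 75.6 g C, 11.8 g H, 12.6 g N.
C: 75.6 g ÷ 12.01 g/mol = 6.295 mol
H: 11.8 g ÷ 1.008 g/mol = 11.71 mol
N: 12.6 g ÷ 14.01 g/mol = 0.8994 mol
Ratios (÷ 0.8994): C 6.999, H 13.016, N 1.000
→ C7H13N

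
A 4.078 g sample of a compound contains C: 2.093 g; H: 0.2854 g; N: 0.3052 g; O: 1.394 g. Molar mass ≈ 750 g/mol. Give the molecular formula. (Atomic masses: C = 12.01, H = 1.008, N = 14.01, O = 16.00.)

C32H52N4O16

C: 2.093 g ÷ 12.01 g/mol = 0.1743 mol
H: 0.2854 g ÷ 1.008 g/mol = 0.2831 mol
N: 0.3052 g ÷ 14.01 g/mol = 0.02178 mol
O: 1.394 g ÷ 16.00 g/mol = 0.08712 mol
Divide by the smallest (0.02178 mol N): C 8.000, H 12.997, N 1.000, O 3.999
Ratio ≈ 8:13:1:4, so the empirical formula is C8H13NO4
Empirical-formula mass = 187.19 g/mol
n = 750 / 187.19 = 4.01 ≈ 4
Molecular formula = (C8H13NO4)×4 = C32H52N4O16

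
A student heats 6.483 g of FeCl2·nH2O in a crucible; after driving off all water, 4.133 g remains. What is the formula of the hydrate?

Mass of water lost = 6.483 − 4.133 = 2.35 g → 2.35 / 18.02 = 0.1304 mol H2O
Molar mass of FeCl2 = 126.75 g/mol → mol FeCl2 = 4.133 / 126.75 = 0.03261
n = 0.1304 / 0.03261 = 4.00 ≈ 4 → FeCl2·4H2O

FeCl2·4H2O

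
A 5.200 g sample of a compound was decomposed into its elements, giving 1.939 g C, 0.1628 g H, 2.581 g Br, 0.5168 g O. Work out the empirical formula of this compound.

C5H5BrO

C: 1.939 g ÷ 12.01 g/mol = 0.1614 mol
H: 0.1628 g ÷ 1.008 g/mol = 0.1615 mol
Br: 2.581 g ÷ 79.90 g/mol = 0.0323 mol
O: 0.5168 g ÷ 16.00 g/mol = 0.0323 mol
Smallest is O at 0.0323 mol; normalising gives C 4.998, H 5.000, Br 1.000, O 1.000
→ C5H5BrO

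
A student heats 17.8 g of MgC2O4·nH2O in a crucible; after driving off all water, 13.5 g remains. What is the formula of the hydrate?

Mass of water lost = 17.8 − 13.5 = 4.3 g → 4.3 / 18.02 = 0.2386 mol H2O
Molar mass of MgC2O4 = 112.33 g/mol → mol MgC2O4 = 13.5 / 112.33 = 0.1202
n = 0.2386 / 0.1202 = 1.99 ≈ 2 → MgC2O4·2H2O

MgC2O4·2H2O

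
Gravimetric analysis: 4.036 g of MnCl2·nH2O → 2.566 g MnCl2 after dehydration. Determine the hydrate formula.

MnCl2·4H2O

Mass of water lost = 4.036 − 2.566 = 1.47 g → 1.47 / 18.02 = 0.08158 mol H2O
Molar mass of MnCl2 = 125.84 g/mol → mol MnCl2 = 2.566 / 125.84 = 0.02039
n = 0.08158 / 0.02039 = 4.00 ≈ 4 → MnCl2·4H2O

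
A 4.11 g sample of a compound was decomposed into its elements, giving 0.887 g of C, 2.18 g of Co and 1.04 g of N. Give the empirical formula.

Moles — C: 0.887 / 12.01 = 0.07386 mol; Co: 2.18 / 58.93 = 0.03699 mol; N: 1.04 / 14.01 = 0.07423 mol
Ratios (÷ 0.03699): C 1.996, Co 1.000, N 2.007
Ratio ≈ 2:1:2, so the empirical formula is C2CoN2

C2CoN2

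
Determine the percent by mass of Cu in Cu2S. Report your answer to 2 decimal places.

Molar mass = 2(63.55) + 1(32.07) = 159.170 g/mol
Mass of Cu per mole = 2 × 63.55 = 127.100 g
% Cu = 127.100 / 159.170 × 100 = 79.85%

79.85%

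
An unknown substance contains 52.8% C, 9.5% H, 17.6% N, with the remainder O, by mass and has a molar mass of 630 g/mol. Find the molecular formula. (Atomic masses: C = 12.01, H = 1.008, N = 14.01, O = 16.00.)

Assume 100 g: 52.8 g C, 9.5 g H, 17.6 g N, 20.1 g O.
C: 52.8 g ÷ 12.01 g/mol = 4.396 mol
H: 9.5 g ÷ 1.008 g/mol = 9.425 mol
N: 17.6 g ÷ 14.01 g/mol = 1.256 mol
O: 20.1 g ÷ 16.00 g/mol = 1.256 mol
Divide by the smallest (1.256 mol N): C 3.500, H 7.502, N 1.000, O 1.000
×2: C 7.00, H 15.00, N 2.00, O 2.00 → C7H15N2O2
Empirical-formula mass = 159.21 g/mol
n = 630 / 159.21 = 3.96 ≈ 4
Molecular formula = (C7H15N2O2)×4 = C28H60N8O8

C28H60N8O8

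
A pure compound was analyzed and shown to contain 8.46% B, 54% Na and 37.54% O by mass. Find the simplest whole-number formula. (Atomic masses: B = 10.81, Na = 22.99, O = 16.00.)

Assume 100 g: 8.46 g B, 54 g Na, 37.54 g O.
n(B) = 8.46/10.81 = 0.7826, n(Na) = 54/22.99 = 2.349, n(O) = 37.54/16.00 = 2.346
Ratios (÷ 0.7826): B 1.000, Na 3.001, O 2.998
→ BNa3O3

BNa3O3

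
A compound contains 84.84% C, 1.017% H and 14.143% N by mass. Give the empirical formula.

Assume 100 g: 84.84 g C, 1.017 g H, 14.143 g N.
Moles — C: 84.84 / 12.01 = 7.064 mol; H: 1.017 / 1.008 = 1.009 mol; N: 14.143 / 14.01 = 1.009 mol
Ratios (÷ 1.009): C 7.002, H 1.000, N 1.001
→ C7HN

C7HN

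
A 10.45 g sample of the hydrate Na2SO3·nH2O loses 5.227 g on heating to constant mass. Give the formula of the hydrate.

Mass of anhydrous Na2SO3 = 10.45 − 5.227 = 5.223 g
mol H2O = 5.227 / 18.02 = 0.2901
Molar mass of Na2SO3 = 126.05 g/mol → mol Na2SO3 = 5.223 / 126.05 = 0.04144
n = 0.2901 / 0.04144 = 7.00 ≈ 7 → Na2SO3·7H2O

Na2SO3·7H2O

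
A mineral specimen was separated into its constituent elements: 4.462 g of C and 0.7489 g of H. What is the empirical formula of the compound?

CH2

C: 4.462 g ÷ 12.01 g/mol = 0.3715 mol
H: 0.7489 g ÷ 1.008 g/mol = 0.743 mol
Divide by the smallest (0.3715 mol C): C 1.000, H 2.000
Ratio ≈ 1:2, so the empirical formula is CH2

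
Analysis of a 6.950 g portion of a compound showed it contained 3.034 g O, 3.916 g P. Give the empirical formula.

O3P2

O: 3.034 g ÷ 16.00 g/mol = 0.1896 mol
P: 3.916 g ÷ 30.97 g/mol = 0.1264 mol
Smallest is P at 0.1264 mol; normalising gives O 1.500, P 1.000
×2: O 3.00, P 2.00 → O3P2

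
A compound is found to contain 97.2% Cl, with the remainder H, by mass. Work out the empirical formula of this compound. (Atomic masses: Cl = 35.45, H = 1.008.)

Assume 100 g: 97.2 g Cl, 2.8 g H.
Moles — Cl: 97.2 / 35.45 = 2.742 mol; H: 2.8 / 1.008 = 2.778 mol
Divide by the smallest (2.742 mol Cl): Cl 1.000, H 1.013
→ ClH

ClH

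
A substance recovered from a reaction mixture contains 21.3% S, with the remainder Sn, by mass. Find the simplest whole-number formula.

Assume 100 g: 21.3 g S, 78.7 g Sn.
n(S) = 21.3/32.07 = 0.6642, n(Sn) = 78.7/118.71 = 0.663
Smallest is Sn at 0.663 mol; normalising gives S 1.002, Sn 1.000
Ratio ≈ 1:1, so the empirical formula is SSn

SSn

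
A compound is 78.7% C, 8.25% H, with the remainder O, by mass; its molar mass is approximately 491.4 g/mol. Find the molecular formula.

Assume 100 g: 78.7 g C, 8.25 g H, 13.05 g O.
Moles — C: 78.7 / 12.01 = 6.553 mol; H: 8.25 / 1.008 = 8.185 mol; O: 13.05 / 16.00 = 0.8156 mol
Ratios (÷ 0.8156): C 8.034, H 10.035, O 1.000
≈ 8:10:1 → C8H10O
Empirical-formula mass = 122.16 g/mol
n = 491.4 / 122.16 = 4.02 ≈ 4
Molecular formula = (C8H10O)×4 = C32H40O4

C32H40O4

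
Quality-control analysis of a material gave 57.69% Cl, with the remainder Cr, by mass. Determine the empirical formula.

Assume 100 g: 57.69 g Cl, 42.31 g Cr.
Moles — Cl: 57.69 / 35.45 = 1.627 mol; Cr: 42.31 / 52.00 = 0.8137 mol
Ratios (÷ 0.8137): Cl 2.000, Cr 1.000
→ Cl2Cr

Cl2Cr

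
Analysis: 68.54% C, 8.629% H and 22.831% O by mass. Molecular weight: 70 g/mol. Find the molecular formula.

C4H6O

Assume 100 g: 68.54 g C, 8.629 g H, 22.831 g O.
n(C) = 68.54/12.01 = 5.707, n(H) = 8.629/1.008 = 8.561, n(O) = 22.831/16.00 = 1.427
Divide by the smallest (1.427 mol O): C 3.999, H 5.999, O 1.000
→ C4H6O
Empirical-formula mass = 70.09 g/mol
n = 70 / 70.09 = 1.00 ≈ 1
Molecular formula = empirical formula = C4H6O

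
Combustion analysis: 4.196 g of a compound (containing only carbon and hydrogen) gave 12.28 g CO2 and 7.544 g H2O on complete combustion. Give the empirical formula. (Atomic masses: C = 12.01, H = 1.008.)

CH3

mol C = 12.28 / 44.01 = 0.2790; mass C = 0.2790 × 12.01 = 3.351 g
mol H = 2 × (7.544 / 18.02) = 0.8373; mass H = 0.8373 × 1.008 = 0.8440 g
Divide by the smallest (0.279 mol C): C 1.000, H 3.001
→ CH3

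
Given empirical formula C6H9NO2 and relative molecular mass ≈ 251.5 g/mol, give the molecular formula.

C12H18N2O4

Empirical-formula mass = 127.14 g/mol
n = 251.5 / 127.14 = 1.98 ≈ 2
Molecular formula = (C6H9NO2)2 = C12H18N2O4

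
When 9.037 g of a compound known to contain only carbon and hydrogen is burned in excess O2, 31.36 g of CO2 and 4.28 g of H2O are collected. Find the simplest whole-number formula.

mol C = 31.36 / 44.01 = 0.7126; mass C = 0.7126 × 12.01 = 8.558 g
mol H = 2 × (4.28 / 18.02) = 0.4750; mass H = 0.4750 × 1.008 = 0.4788 g
Divide by the smallest (0.475 mol H): C 1.500, H 1.000
Scaling by 2: C 3.00, H 2.00 → C3H2

C3H2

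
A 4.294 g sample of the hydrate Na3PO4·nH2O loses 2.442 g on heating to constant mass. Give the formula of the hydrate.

Na3PO4·12H2O

Mass of anhydrous Na3PO4 = 4.294 − 2.442 = 1.852 g
mol H2O = 2.442 / 18.02 = 0.1355
Molar mass of Na3PO4 = 163.94 g/mol → mol Na3PO4 = 1.852 / 163.94 = 0.0113
n = 0.1355 / 0.0113 = 12.00 ≈ 12 → Na3PO4·12H2O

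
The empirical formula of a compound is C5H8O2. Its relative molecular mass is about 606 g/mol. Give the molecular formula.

C30H48O12

Empirical-formula mass = 100.11 g/mol
n = 606 / 100.11 = 6.05 ≈ 6
Molecular formula = (C5H8O2)6 = C30H48O12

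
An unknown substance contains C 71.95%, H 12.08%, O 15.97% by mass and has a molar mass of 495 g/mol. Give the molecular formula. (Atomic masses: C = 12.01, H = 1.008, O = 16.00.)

C30H60O5

Assume 100 g: 71.95 g C, 12.08 g H, 15.97 g O.
n(C) = 71.95/12.01 = 5.991, n(H) = 12.08/1.008 = 11.98, n(O) = 15.97/16.00 = 0.9981
Divide by the smallest (0.9981 mol O): C 6.002, H 12.007, O 1.000
Ratio ≈ 6:12:1, so the empirical formula is C6H12O
Empirical-formula mass = 100.16 g/mol
n = 495 / 100.16 = 4.94 ≈ 5
Molecular formula = (C6H12O)×5 = C30H60O5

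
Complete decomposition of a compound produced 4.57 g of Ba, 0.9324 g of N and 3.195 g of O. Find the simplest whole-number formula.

BaN2O6

Moles — Ba: 4.57 / 137.33 = 0.03328 mol; N: 0.9324 / 14.01 = 0.06655 mol; O: 3.195 / 16.00 = 0.1997 mol
Ratios (÷ 0.03328): Ba 1.000, N 2.000, O 6.001
≈ 1:2:6 → BaN2O6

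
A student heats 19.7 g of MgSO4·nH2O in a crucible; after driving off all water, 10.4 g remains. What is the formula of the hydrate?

Mass of water lost = 19.7 − 10.4 = 9.3 g → 9.3 / 18.02 = 0.5161 mol H2O
Molar mass of MgSO4 = 120.38 g/mol → mol MgSO4 = 10.4 / 120.38 = 0.08639
n = 0.5161 / 0.08639 = 5.97 ≈ 6 → MgSO4·6H2O

MgSO4·6H2O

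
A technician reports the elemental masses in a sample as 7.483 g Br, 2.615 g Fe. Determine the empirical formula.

Br: 7.483 g ÷ 79.90 g/mol = 0.09365 mol
Fe: 2.615 g ÷ 55.85 g/mol = 0.04682 mol
Ratios (÷ 0.04682): Br 2.000, Fe 1.000
→ Br2Fe

Br2Fe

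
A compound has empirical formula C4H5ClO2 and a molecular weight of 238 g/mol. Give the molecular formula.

C8H10Cl2O4

Empirical-formula mass = 120.53 g/mol
n = 238 / 120.53 = 1.97 ≈ 2
Molecular formula = (C4H5ClO2)2 = C8H10Cl2O4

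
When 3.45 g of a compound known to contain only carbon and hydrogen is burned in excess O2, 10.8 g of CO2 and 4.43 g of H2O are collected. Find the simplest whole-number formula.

CH2

mol C = 10.8 / 44.01 = 0.2454; mass C = 0.2454 × 12.01 = 2.947 g
mol H = 2 × (4.43 / 18.02) = 0.4917; mass H = 0.4917 × 1.008 = 0.4956 g
Smallest is C at 0.2454 mol; normalising gives C 1.000, H 2.004
→ CH2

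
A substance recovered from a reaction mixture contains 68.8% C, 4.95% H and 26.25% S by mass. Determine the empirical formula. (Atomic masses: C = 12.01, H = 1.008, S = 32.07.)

Assume 100 g: 68.8 g C, 4.95 g H, 26.25 g S.
Moles — C: 68.8 / 12.01 = 5.729 mol; H: 4.95 / 1.008 = 4.911 mol; S: 26.25 / 32.07 = 0.8185 mol
Divide by the smallest (0.8185 mol S): C 6.999, H 5.999, S 1.000
Ratio ≈ 7:6:1, so the empirical formula is C7H6S

C7H6S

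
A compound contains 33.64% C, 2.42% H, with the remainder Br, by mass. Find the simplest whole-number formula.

C7H6Br2

Assume 100 g: 33.64 g C, 2.42 g H, 63.94 g Br.
n(C) = 33.64/12.01 = 2.801, n(H) = 2.42/1.008 = 2.401, n(Br) = 63.94/79.90 = 0.8003
Smallest is Br at 0.8003 mol; normalising gives C 3.500, H 3.000, Br 1.000
×2: C 7.00, H 6.00, Br 2.00 → C7H6Br2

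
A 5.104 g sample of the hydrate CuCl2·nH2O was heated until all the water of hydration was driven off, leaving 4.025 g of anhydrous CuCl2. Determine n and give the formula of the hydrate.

Mass of water lost = 5.104 − 4.025 = 1.079 g → 1.079 / 18.02 = 0.05988 mol H2O
Molar mass of CuCl2 = 134.45 g/mol → mol CuCl2 = 4.025 / 134.45 = 0.02994
n = 0.05988 / 0.02994 = 2.00 ≈ 2 → CuCl2·2H2O

CuCl2·2H2O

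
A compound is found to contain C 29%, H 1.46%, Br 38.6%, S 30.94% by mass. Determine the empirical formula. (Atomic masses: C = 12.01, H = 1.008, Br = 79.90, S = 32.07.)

Assume 100 g: 29 g C, 1.46 g H, 38.6 g Br, 30.94 g S.
Moles — C: 29 / 12.01 = 2.415 mol; H: 1.46 / 1.008 = 1.448 mol; Br: 38.6 / 79.90 = 0.4831 mol; S: 30.94 / 32.07 = 0.9648 mol
Divide by the smallest (0.4831 mol Br): C 4.998, H 2.998, Br 1.000, S 1.997
≈ 5:3:1:2 → C5H3BrS2

C5H3BrS2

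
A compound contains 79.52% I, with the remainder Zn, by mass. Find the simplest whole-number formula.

I2Zn

Assume 100 g: 79.52 g I, 20.48 g Zn.
I: 79.52 g ÷ 126.90 g/mol = 0.6266 mol
Zn: 20.48 g ÷ 65.38 g/mol = 0.3132 mol
Ratios (÷ 0.3132): I 2.000, Zn 1.000
Ratio ≈ 2:1, so the empirical formula is I2Zn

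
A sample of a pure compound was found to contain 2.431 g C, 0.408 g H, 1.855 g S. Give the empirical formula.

C7H14S2

n(C) = 2.431/12.01 = 0.2024, n(H) = 0.408/1.008 = 0.4048, n(S) = 1.855/32.07 = 0.05784
Smallest is S at 0.05784 mol; normalising gives C 3.499, H 6.998, S 1.000
Multiply by 2: C 7.00, H 14.00, S 2.00 → C7H14S2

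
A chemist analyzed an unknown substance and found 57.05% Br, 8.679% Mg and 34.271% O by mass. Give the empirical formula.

Br2MgO6

Assume 100 g: 57.05 g Br, 8.679 g Mg, 34.271 g O.
n(Br) = 57.05/79.90 = 0.714, n(Mg) = 8.679/24.31 = 0.357, n(O) = 34.271/16.00 = 2.142
Smallest is Mg at 0.357 mol; normalising gives Br 2.000, Mg 1.000, O 6.000
→ Br2MgO6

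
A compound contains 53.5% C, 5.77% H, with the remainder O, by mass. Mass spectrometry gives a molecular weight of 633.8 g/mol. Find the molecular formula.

Assume 100 g: 53.5 g C, 5.77 g H, 40.73 g O.
Moles — C: 53.5 / 12.01 = 4.455 mol; H: 5.77 / 1.008 = 5.724 mol; O: 40.73 / 16.00 = 2.546 mol
Smallest is O at 2.546 mol; normalising gives C 1.750, H 2.249, O 1.000
Multiply by 4: C 7.00, H 8.99, O 4.00 → C7H9O4
Empirical-formula mass = 157.14 g/mol
n = 633.8 / 157.14 = 4.03 ≈ 4
Molecular formula = (C7H9O4)×4 = C28H36O16

C28H36O16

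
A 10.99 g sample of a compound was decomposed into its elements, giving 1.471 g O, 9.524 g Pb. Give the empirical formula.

Moles — O: 1.471 / 16.00 = 0.09194 mol; Pb: 9.524 / 207.2 = 0.04597 mol
Smallest is Pb at 0.04597 mol; normalising gives O 2.000, Pb 1.000
≈ 2:1 → O2Pb

O2Pb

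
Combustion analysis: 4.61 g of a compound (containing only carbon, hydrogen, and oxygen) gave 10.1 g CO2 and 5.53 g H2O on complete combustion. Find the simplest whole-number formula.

C3H8O

mol C = 10.1 / 44.01 = 0.2295; mass C = 0.2295 × 12.01 = 2.756 g
mol H = 2 × (5.53 / 18.02) = 0.6138; mass H = 0.6138 × 1.008 = 0.6187 g
mass O = 4.61 − (3.375) = 1.235 g → mol O = 0.07719
Divide by the smallest (0.07719 mol O): C 2.973, H 7.951, O 1.000
→ C3H8O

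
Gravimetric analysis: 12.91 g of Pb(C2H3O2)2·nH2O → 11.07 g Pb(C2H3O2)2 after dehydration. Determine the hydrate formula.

Pb(C2H3O2)2·3H2O

Mass of water lost = 12.91 − 11.07 = 1.84 g → 1.84 / 18.02 = 0.1021 mol H2O
Molar mass of Pb(C2H3O2)2 = 325.29 g/mol → mol Pb(C2H3O2)2 = 11.07 / 325.29 = 0.03403
n = 0.1021 / 0.03403 = 3.00 ≈ 3 → Pb(C2H3O2)2·3H2O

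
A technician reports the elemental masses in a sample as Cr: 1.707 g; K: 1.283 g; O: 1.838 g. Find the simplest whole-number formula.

Cr2K2O7

Moles — Cr: 1.707 / 52.00 = 0.03283 mol; K: 1.283 / 39.10 = 0.03281 mol; O: 1.838 / 16.00 = 0.1149 mol
Divide by the smallest (0.03281 mol K): Cr 1.000, K 1.000, O 3.501
×2: Cr 2.00, K 2.00, O 7.00 → Cr2K2O7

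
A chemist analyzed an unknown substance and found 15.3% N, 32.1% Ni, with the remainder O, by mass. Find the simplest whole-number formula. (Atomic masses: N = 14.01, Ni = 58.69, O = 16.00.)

N2NiO6

Assume 100 g: 15.3 g N, 32.1 g Ni, 52.6 g O.
n(N) = 15.3/14.01 = 1.092, n(Ni) = 32.1/58.69 = 0.5469, n(O) = 52.6/16.00 = 3.288
Ratios (÷ 0.5469): N 1.997, Ni 1.000, O 6.011
Ratio ≈ 2:1:6, so the empirical formula is N2NiO6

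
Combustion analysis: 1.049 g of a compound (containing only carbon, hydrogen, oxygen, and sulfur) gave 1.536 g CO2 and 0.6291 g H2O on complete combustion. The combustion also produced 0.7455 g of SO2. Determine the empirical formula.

C3H6OS

mol C = 1.536 / 44.01 = 0.03490; mass C = 0.03490 × 12.01 = 0.4192 g
mol H = 2 × (0.6291 / 18.02) = 0.06982; mass H = 0.06982 × 1.008 = 0.07038 g
mol S = 0.7455 / 64.07 = 0.01164; mass S = 0.3732 g
mass O = 1.049 − (0.8627) = 0.1863 g → mol O = 0.01164
Divide by the smallest (0.01164 mol S): C 2.999, H 6.001, O 1.001, S 1.000
→ C3H6OS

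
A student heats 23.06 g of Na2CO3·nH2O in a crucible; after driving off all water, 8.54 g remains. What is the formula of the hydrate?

Na2CO3·10H2O

Mass of water lost = 23.06 − 8.54 = 14.52 g → 14.52 / 18.02 = 0.8058 mol H2O
Molar mass of Na2CO3 = 105.99 g/mol → mol Na2CO3 = 8.54 / 105.99 = 0.08057
n = 0.8058 / 0.08057 = 10.00 ≈ 10 → Na2CO3·10H2O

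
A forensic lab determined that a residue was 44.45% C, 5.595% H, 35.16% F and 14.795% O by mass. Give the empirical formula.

Assume 100 g: 44.45 g C, 5.595 g H, 35.16 g F, 14.795 g O.
Moles — C: 44.45 / 12.01 = 3.701 mol; H: 5.595 / 1.008 = 5.551 mol; F: 35.16 / 19.00 = 1.851 mol; O: 14.795 / 16.00 = 0.9247 mol
Smallest is O at 0.9247 mol; normalising gives C 4.003, H 6.003, F 2.001, O 1.000
Ratio ≈ 4:6:2:1, so the empirical formula is C4H6F2O

C4H6F2O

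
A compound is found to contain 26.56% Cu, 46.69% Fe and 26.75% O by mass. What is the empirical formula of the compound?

Assume 100 g: 26.56 g Cu, 46.69 g Fe, 26.75 g O.
Moles — Cu: 26.56 / 63.55 = 0.4179 mol; Fe: 46.69 / 55.85 = 0.836 mol; O: 26.75 / 16.00 = 1.672 mol
Ratios (÷ 0.4179): Cu 1.000, Fe 2.000, O 4.000
Ratio ≈ 1:2:4, so the empirical formula is CuFe2O4

CuFe2O4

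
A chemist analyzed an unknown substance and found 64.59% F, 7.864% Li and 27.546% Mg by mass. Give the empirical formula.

Assume 100 g: 64.59 g F, 7.864 g Li, 27.546 g Mg.
F: 64.59 g ÷ 19.00 g/mol = 3.399 mol
Li: 7.864 g ÷ 6.94 g/mol = 1.133 mol
Mg: 27.546 g ÷ 24.31 g/mol = 1.133 mol
Divide by the smallest (1.133 mol Mg): F 3.000, Li 1.000, Mg 1.000
≈ 3:1:1 → F3LiMg

F3LiMg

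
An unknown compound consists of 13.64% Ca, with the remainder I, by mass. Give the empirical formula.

Assume 100 g: 13.64 g Ca, 86.36 g I.
Moles — Ca: 13.64 / 40.08 = 0.3403 mol; I: 86.36 / 126.90 = 0.6805 mol
Divide by the smallest (0.3403 mol Ca): Ca 1.000, I 2.000
Ratio ≈ 1:2, so the empirical formula is CaI2

CaI2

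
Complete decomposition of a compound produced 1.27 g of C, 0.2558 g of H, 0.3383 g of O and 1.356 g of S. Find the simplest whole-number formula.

C5H12OS2

C: 1.27 g ÷ 12.01 g/mol = 0.1057 mol
H: 0.2558 g ÷ 1.008 g/mol = 0.2538 mol
O: 0.3383 g ÷ 16.00 g/mol = 0.02114 mol
S: 1.356 g ÷ 32.07 g/mol = 0.04228 mol
Ratios (÷ 0.02114): C 5.001, H 12.002, O 1.000, S 2.000
→ C5H12OS2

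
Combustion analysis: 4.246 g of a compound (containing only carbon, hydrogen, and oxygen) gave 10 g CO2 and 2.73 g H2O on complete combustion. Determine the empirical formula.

mol C = 10 / 44.01 = 0.2272; mass C = 0.2272 × 12.01 = 2.729 g
mol H = 2 × (2.73 / 18.02) = 0.3030; mass H = 0.3030 × 1.008 = 0.3054 g
mass O = 4.246 − (3.034) = 1.212 g → mol O = 0.07573
Smallest is O at 0.07573 mol; normalising gives C 3.000, H 4.001, O 1.000
≈ 3:4:1 → C3H4O

C3H4O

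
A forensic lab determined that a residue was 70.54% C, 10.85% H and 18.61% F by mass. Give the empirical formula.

Assume 100 g: 70.54 g C, 10.85 g H, 18.61 g F.
C: 70.54 g ÷ 12.01 g/mol = 5.873 mol
H: 10.85 g ÷ 1.008 g/mol = 10.76 mol
F: 18.61 g ÷ 19.00 g/mol = 0.9795 mol
Ratios (÷ 0.9795): C 5.997, H 10.989, F 1.000
Ratio ≈ 6:11:1, so the empirical formula is C6H11F

C6H11F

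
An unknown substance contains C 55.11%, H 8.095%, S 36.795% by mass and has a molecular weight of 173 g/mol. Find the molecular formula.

C8H14S2

Assume 100 g: 55.11 g C, 8.095 g H, 36.795 g S.
C: 55.11 g ÷ 12.01 g/mol = 4.589 mol
H: 8.095 g ÷ 1.008 g/mol = 8.031 mol
S: 36.795 g ÷ 32.07 g/mol = 1.147 mol
Smallest is S at 1.147 mol; normalising gives C 3.999, H 6.999, S 1.000
≈ 4:7:1 → C4H7S
Empirical-formula mass = 87.17 g/mol
n = 173 / 87.17 = 1.98 ≈ 2
Molecular formula = (C4H7S)×2 = C8H14S2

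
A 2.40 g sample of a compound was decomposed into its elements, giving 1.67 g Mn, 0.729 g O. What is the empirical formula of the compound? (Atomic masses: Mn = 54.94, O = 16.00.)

Mn: 1.67 g ÷ 54.94 g/mol = 0.0304 mol
O: 0.729 g ÷ 16.00 g/mol = 0.04556 mol
Divide by the smallest (0.0304 mol Mn): Mn 1.000, O 1.499
Scaling by 2: Mn 2.00, O 3.00 → Mn2O3

Mn2O3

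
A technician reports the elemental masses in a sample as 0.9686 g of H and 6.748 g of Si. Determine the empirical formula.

H4Si

Moles — H: 0.9686 / 1.008 = 0.9609 mol; Si: 6.748 / 28.09 = 0.2402 mol
Ratios (÷ 0.2402): H 4.000, Si 1.000
≈ 4:1 → H4Si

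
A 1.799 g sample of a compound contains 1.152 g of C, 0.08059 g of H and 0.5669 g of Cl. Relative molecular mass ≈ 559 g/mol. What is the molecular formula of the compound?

C30H25Cl5

n(C) = 1.152/12.01 = 0.09592, n(H) = 0.08059/1.008 = 0.07995, n(Cl) = 0.5669/35.45 = 0.01599
Smallest is Cl at 0.01599 mol; normalising gives C 5.998, H 5.000, Cl 1.000
Ratio ≈ 6:5:1, so the empirical formula is C6H5Cl
Empirical-formula mass = 112.55 g/mol
n = 559 / 112.55 = 4.97 ≈ 5
Molecular formula = (C6H5Cl)×5 = C30H25Cl5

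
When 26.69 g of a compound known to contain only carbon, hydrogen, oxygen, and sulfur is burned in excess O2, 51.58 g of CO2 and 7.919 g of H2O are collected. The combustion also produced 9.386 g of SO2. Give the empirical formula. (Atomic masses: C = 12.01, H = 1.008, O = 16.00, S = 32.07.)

mol C = 51.58 / 44.01 = 1.172; mass C = 1.172 × 12.01 = 14.08 g
mol H = 2 × (7.919 / 18.02) = 0.8789; mass H = 0.8789 × 1.008 = 0.8859 g
mol S = 9.386 / 64.07 = 0.1465; mass S = 4.698 g
mass O = 26.69 − (19.66) = 7.030 g → mol O = 0.4394
Divide by the smallest (0.1465 mol S): C 8.000, H 6.000, O 2.999, S 1.000
Ratio ≈ 8:6:3:1, so the empirical formula is C8H6O3S

C8H6O3S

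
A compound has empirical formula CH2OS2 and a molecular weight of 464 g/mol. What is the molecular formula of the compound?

Empirical-formula mass = 94.17 g/mol
n = 464 / 94.17 = 4.93 ≈ 5
Molecular formula = (CH2OS2)5 = C5H10O5S10

C5H10O5S10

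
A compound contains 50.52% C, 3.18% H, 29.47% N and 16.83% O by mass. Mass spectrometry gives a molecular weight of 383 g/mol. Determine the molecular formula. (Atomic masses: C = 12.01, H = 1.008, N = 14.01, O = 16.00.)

C16H12N8O4

Assume 100 g: 50.52 g C, 3.18 g H, 29.47 g N, 16.83 g O.
C: 50.52 g ÷ 12.01 g/mol = 4.206 mol
H: 3.18 g ÷ 1.008 g/mol = 3.155 mol
N: 29.47 g ÷ 14.01 g/mol = 2.103 mol
O: 16.83 g ÷ 16.00 g/mol = 1.052 mol
Divide by the smallest (1.052 mol O): C 3.999, H 2.999, N 2.000, O 1.000
Ratio ≈ 4:3:2:1, so the empirical formula is C4H3N2O
Empirical-formula mass = 95.08 g/mol
n = 383 / 95.08 = 4.03 ≈ 4
Molecular formula = (C4H3N2O)×4 = C16H12N8O4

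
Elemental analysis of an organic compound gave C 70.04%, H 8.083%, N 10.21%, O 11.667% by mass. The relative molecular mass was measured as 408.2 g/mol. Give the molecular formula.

Assume 100 g: 70.04 g C, 8.083 g H, 10.21 g N, 11.667 g O.
Moles — C: 70.04 / 12.01 = 5.832 mol; H: 8.083 / 1.008 = 8.019 mol; N: 10.21 / 14.01 = 0.7288 mol; O: 11.667 / 16.00 = 0.7292 mol
Smallest is N at 0.7288 mol; normalising gives C 8.002, H 11.003, N 1.000, O 1.001
≈ 8:11:1:1 → C8H11NO
Empirical-formula mass = 137.18 g/mol
n = 408.2 / 137.18 = 2.98 ≈ 3
Molecular formula = (C8H11NO)×3 = C24H33N3O3

C24H33N3O3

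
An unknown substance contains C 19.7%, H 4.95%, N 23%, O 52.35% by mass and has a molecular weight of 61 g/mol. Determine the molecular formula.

CH3NO2

Assume 100 g: 19.7 g C, 4.95 g H, 23 g N, 52.35 g O.
n(C) = 19.7/12.01 = 1.64, n(H) = 4.95/1.008 = 4.911, n(N) = 23/14.01 = 1.642, n(O) = 52.35/16.00 = 3.272
Smallest is C at 1.64 mol; normalising gives C 1.000, H 2.994, N 1.001, O 1.995
Ratio ≈ 1:3:1:2, so the empirical formula is CH3NO2
Empirical-formula mass = 61.04 g/mol
n = 61 / 61.04 = 1.00 ≈ 1
Molecular formula = empirical formula = CH3NO2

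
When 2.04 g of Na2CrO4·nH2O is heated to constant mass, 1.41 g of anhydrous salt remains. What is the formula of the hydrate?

Mass of water lost = 2.04 − 1.41 = 0.63 g → 0.63 / 18.02 = 0.03496 mol H2O
Molar mass of Na2CrO4 = 161.98 g/mol → mol Na2CrO4 = 1.41 / 161.98 = 0.008705
n = 0.03496 / 0.008705 = 4.02 ≈ 4 → Na2CrO4·4H2O

Na2CrO4·4H2O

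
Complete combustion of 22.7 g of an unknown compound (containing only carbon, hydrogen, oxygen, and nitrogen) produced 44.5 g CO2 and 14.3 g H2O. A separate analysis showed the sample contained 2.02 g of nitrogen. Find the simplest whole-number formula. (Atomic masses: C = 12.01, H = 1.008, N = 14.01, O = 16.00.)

C7H11NO3

mol C = 44.5 / 44.01 = 1.011; mass C = 1.011 × 12.01 = 12.14 g
mol H = 2 × (14.3 / 18.02) = 1.587; mass H = 1.587 × 1.008 = 1.600 g
mol N = 2.02 / 14.01 = 0.1442
mass O = 22.7 − (15.76) = 6.936 g → mol O = 0.4335
Ratios (÷ 0.1442): C 7.013, H 11.008, N 1.000, O 3.007
→ C7H11NO3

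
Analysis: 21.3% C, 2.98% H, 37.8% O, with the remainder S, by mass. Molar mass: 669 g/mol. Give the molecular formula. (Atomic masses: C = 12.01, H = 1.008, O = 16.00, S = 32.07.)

C12H20O16S8

Assume 100 g: 21.3 g C, 2.98 g H, 37.8 g O, 37.92 g S.
C: 21.3 g ÷ 12.01 g/mol = 1.774 mol
H: 2.98 g ÷ 1.008 g/mol = 2.956 mol
O: 37.8 g ÷ 16.00 g/mol = 2.362 mol
S: 37.92 g ÷ 32.07 g/mol = 1.182 mol
Ratios (÷ 1.182): C 1.500, H 2.500, O 1.998, S 1.000
×2: C 3.00, H 5.00, O 4.00, S 2.00 → C3H5O4S2
Empirical-formula mass = 169.21 g/mol
n = 669 / 169.21 = 3.95 ≈ 4
Molecular formula = (C3H5O4S2)×4 = C12H20O16S8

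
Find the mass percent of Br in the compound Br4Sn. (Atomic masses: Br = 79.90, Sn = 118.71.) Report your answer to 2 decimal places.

Molar mass = 4(79.90) + 1(118.71) = 438.310 g/mol
Mass of Br per mole = 4 × 79.90 = 319.600 g
% Br = 319.600 / 438.310 × 100 = 72.92%

72.92%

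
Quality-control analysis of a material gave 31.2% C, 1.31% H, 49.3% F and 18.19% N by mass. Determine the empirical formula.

C2HF2N

Assume 100 g: 31.2 g C, 1.31 g H, 49.3 g F, 18.19 g N.
C: 31.2 g ÷ 12.01 g/mol = 2.598 mol
H: 1.31 g ÷ 1.008 g/mol = 1.3 mol
F: 49.3 g ÷ 19.00 g/mol = 2.595 mol
N: 18.19 g ÷ 14.01 g/mol = 1.298 mol
Smallest is N at 1.298 mol; normalising gives C 2.001, H 1.001, F 1.998, N 1.000
→ C2HF2N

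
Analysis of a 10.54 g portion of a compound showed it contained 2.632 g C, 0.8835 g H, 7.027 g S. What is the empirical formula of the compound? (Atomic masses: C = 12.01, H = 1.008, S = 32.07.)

C: 2.632 g ÷ 12.01 g/mol = 0.2192 mol
H: 0.8835 g ÷ 1.008 g/mol = 0.8765 mol
S: 7.027 g ÷ 32.07 g/mol = 0.2191 mol
Divide by the smallest (0.2191 mol S): C 1.000, H 4.000, S 1.000
≈ 1:4:1 → CH4S

CH4S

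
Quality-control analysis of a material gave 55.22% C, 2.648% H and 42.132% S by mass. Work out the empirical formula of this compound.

Assume 100 g: 55.22 g C, 2.648 g H, 42.132 g S.
n(C) = 55.22/12.01 = 4.598, n(H) = 2.648/1.008 = 2.627, n(S) = 42.132/32.07 = 1.314
Smallest is S at 1.314 mol; normalising gives C 3.500, H 2.000, S 1.000
Scaling by 2: C 7.00, H 4.00, S 2.00 → C7H4S2

C7H4S2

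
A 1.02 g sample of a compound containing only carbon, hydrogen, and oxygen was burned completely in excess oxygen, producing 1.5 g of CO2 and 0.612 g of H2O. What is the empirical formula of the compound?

CH2O

mol C = 1.5 / 44.01 = 0.03408; mass C = 0.03408 × 12.01 = 0.4093 g
mol H = 2 × (0.612 / 18.02) = 0.06792; mass H = 0.06792 × 1.008 = 0.06847 g
mass O = 1.02 − (0.4778) = 0.5422 g → mol O = 0.03389
Divide by the smallest (0.03389 mol O): C 1.006, H 2.004, O 1.000
→ CH2O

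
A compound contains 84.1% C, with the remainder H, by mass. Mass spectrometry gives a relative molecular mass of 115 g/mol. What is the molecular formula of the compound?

Assume 100 g: 84.1 g C, 15.9 g H.
n(C) = 84.1/12.01 = 7.002, n(H) = 15.9/1.008 = 15.77
Smallest is C at 7.002 mol; normalising gives C 1.000, H 2.253
Scaling by 4: C 4.00, H 9.01 → C4H9
Empirical-formula mass = 57.11 g/mol
n = 115 / 57.11 = 2.01 ≈ 2
Molecular formula = (C4H9)×2 = C8H18

C8H18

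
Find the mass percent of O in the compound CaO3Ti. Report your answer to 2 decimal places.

Molar mass = 1(40.08) + 3(16.00) + 1(47.87) = 135.950 g/mol
Mass of O per mole = 3 × 16.00 = 48.000 g
% O = 48.000 / 135.950 × 100 = 35.31%

35.31%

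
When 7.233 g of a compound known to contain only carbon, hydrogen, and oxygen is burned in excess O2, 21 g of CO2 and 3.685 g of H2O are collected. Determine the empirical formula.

C7H6O

mol C = 21 / 44.01 = 0.4772; mass C = 0.4772 × 12.01 = 5.731 g
mol H = 2 × (3.685 / 18.02) = 0.4090; mass H = 0.4090 × 1.008 = 0.4123 g
mass O = 7.233 − (6.143) = 1.090 g → mol O = 0.06812
Smallest is O at 0.06812 mol; normalising gives C 7.004, H 6.004, O 1.000
Ratio ≈ 7:6:1, so the empirical formula is C7H6O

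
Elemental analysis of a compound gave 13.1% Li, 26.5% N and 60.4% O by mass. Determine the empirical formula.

LiNO2

Assume 100 g: 13.1 g Li, 26.5 g N, 60.4 g O.
n(Li) = 13.1/6.94 = 1.888, n(N) = 26.5/14.01 = 1.892, n(O) = 60.4/16.00 = 3.775
Divide by the smallest (1.888 mol Li): Li 1.000, N 1.002, O 2.000
→ LiNO2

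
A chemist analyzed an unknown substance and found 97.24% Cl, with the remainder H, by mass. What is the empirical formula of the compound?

Assume 100 g: 97.24 g Cl, 2.76 g H.
Cl: 97.24 g ÷ 35.45 g/mol = 2.743 mol
H: 2.76 g ÷ 1.008 g/mol = 2.738 mol
Divide by the smallest (2.738 mol H): Cl 1.002, H 1.000
→ ClH

ClH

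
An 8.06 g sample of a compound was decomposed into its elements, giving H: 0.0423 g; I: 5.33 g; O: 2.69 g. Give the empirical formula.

n(H) = 0.0423/1.008 = 0.04196, n(I) = 5.33/126.90 = 0.042, n(O) = 2.69/16.00 = 0.1681
Smallest is H at 0.04196 mol; normalising gives H 1.000, I 1.001, O 4.006
Ratio ≈ 1:1:4, so the empirical formula is HIO4

HIO4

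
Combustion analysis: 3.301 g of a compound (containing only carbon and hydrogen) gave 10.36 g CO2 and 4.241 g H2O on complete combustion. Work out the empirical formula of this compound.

mol C = 10.36 / 44.01 = 0.2354; mass C = 0.2354 × 12.01 = 2.827 g
mol H = 2 × (4.241 / 18.02) = 0.4707; mass H = 0.4707 × 1.008 = 0.4745 g
Ratios (÷ 0.2354): C 1.000, H 2.000
≈ 1:2 → CH2

CH2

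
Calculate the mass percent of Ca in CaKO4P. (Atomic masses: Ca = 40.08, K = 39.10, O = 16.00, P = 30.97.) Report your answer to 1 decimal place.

23.0%

Molar mass = 1(40.08) + 1(39.10) + 4(16.00) + 1(30.97) = 174.150 g/mol
Mass of Ca per mole = 1 × 40.08 = 40.080 g
% Ca = 40.080 / 174.150 × 100 = 23.0%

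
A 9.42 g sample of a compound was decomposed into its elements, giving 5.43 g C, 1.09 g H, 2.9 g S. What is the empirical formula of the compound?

n(C) = 5.43/12.01 = 0.4521, n(H) = 1.09/1.008 = 1.081, n(S) = 2.9/32.07 = 0.09043
Divide by the smallest (0.09043 mol S): C 5.000, H 11.958, S 1.000
≈ 5:12:1 → C5H12S

C5H12S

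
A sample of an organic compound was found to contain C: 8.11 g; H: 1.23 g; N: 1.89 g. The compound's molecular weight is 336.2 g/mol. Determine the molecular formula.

n(C) = 8.11/12.01 = 0.6753, n(H) = 1.23/1.008 = 1.22, n(N) = 1.89/14.01 = 0.1349
Divide by the smallest (0.1349 mol N): C 5.006, H 9.045, N 1.000
Ratio ≈ 5:9:1, so the empirical formula is C5H9N
Empirical-formula mass = 83.13 g/mol
n = 336.2 / 83.13 = 4.04 ≈ 4
Molecular formula = (C5H9N)×4 = C20H36N4

C20H36N4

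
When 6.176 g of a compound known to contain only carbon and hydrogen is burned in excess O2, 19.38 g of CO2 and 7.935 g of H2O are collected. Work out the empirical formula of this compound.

mol C = 19.38 / 44.01 = 0.4404; mass C = 0.4404 × 12.01 = 5.289 g
mol H = 2 × (7.935 / 18.02) = 0.8807; mass H = 0.8807 × 1.008 = 0.8877 g
Ratios (÷ 0.4404): C 1.000, H 2.000
→ CH2

CH2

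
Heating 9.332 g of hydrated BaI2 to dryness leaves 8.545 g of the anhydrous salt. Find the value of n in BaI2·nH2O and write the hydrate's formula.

Mass of water lost = 9.332 − 8.545 = 0.787 g → 0.787 / 18.02 = 0.04367 mol H2O
Molar mass of BaI2 = 391.13 g/mol → mol BaI2 = 8.545 / 391.13 = 0.02185
n = 0.04367 / 0.02185 = 2.00 ≈ 2 → BaI2·2H2O

BaI2·2H2O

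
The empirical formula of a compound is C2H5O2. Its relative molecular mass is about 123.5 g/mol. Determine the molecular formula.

C4H10O4

Empirical-formula mass = 61.06 g/mol
n = 123.5 / 61.06 = 2.02 ≈ 2
Molecular formula = (C2H5O2)2 = C4H10O4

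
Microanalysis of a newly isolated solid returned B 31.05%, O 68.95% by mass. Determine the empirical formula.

Assume 100 g: 31.05 g B, 68.95 g O.
B: 31.05 g ÷ 10.81 g/mol = 2.872 mol
O: 68.95 g ÷ 16.00 g/mol = 4.309 mol
Ratios (÷ 2.872): B 1.000, O 1.500
Scaling by 2: B 2.00, O 3.00 → B2O3

B2O3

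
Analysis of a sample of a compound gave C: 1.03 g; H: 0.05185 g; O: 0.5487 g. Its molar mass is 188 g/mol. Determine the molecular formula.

n(C) = 1.03/12.01 = 0.08576, n(H) = 0.05185/1.008 = 0.05144, n(O) = 0.5487/16.00 = 0.03429
Ratios (÷ 0.03429): C 2.501, H 1.500, O 1.000
Scaling by 2: C 5.00, H 3.00, O 2.00 → C5H3O2
Empirical-formula mass = 95.07 g/mol
n = 188 / 95.07 = 1.98 ≈ 2
Molecular formula = (C5H3O2)×2 = C10H6O4

C10H6O4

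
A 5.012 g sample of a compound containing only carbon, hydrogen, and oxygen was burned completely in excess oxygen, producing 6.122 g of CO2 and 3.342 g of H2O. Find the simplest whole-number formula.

mol C = 6.122 / 44.01 = 0.1391; mass C = 0.1391 × 12.01 = 1.671 g
mol H = 2 × (3.342 / 18.02) = 0.3709; mass H = 0.3709 × 1.008 = 0.3739 g
mass O = 5.012 − (2.045) = 2.967 g → mol O = 0.1855
Smallest is C at 0.1391 mol; normalising gives C 1.000, H 2.666, O 1.333
Scaling by 3: C 3.00, H 8.00, O 4.00 → C3H8O4

C3H8O4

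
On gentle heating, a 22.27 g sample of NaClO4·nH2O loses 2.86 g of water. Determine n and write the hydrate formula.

NaClO4·H2O

Mass of anhydrous NaClO4 = 22.27 − 2.86 = 19.41 g
mol H2O = 2.86 / 18.02 = 0.1587
Molar mass of NaClO4 = 122.44 g/mol → mol NaClO4 = 19.41 / 122.44 = 0.1585
n = 0.1587 / 0.1585 = 1.00 ≈ 1 → NaClO4·H2O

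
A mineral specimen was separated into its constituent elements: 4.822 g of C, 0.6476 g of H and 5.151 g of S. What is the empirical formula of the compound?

C5H8S2

n(C) = 4.822/12.01 = 0.4015, n(H) = 0.6476/1.008 = 0.6425, n(S) = 5.151/32.07 = 0.1606
Divide by the smallest (0.1606 mol S): C 2.500, H 4.000, S 1.000
Multiply by 2: C 5.00, H 8.00, S 2.00 → C5H8S2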